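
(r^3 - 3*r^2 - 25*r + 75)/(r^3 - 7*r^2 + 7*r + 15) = (r + 5)/(r + 1)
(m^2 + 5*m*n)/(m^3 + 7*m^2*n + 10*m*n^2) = 1/(m + 2*n)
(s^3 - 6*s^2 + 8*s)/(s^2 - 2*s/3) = 3*(s^2 - 6*s + 8)/(3*s - 2)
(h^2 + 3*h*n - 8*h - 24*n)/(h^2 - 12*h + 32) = (h + 3*n)/(h - 4)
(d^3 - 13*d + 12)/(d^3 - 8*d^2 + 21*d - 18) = (d^2 + 3*d - 4)/(d^2 - 5*d + 6)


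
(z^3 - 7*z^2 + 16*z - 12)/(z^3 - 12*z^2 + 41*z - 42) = (z - 2)/(z - 7)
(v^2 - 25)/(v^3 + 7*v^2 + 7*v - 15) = (v - 5)/(v^2 + 2*v - 3)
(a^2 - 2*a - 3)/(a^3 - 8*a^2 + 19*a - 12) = (a + 1)/(a^2 - 5*a + 4)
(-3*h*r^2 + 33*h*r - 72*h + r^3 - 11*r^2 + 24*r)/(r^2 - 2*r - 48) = (-3*h*r + 9*h + r^2 - 3*r)/(r + 6)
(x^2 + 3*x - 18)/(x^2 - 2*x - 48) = (x - 3)/(x - 8)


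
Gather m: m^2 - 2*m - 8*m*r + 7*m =m^2 + m*(5 - 8*r)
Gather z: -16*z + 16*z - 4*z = -4*z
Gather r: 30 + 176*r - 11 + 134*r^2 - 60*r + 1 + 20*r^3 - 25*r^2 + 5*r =20*r^3 + 109*r^2 + 121*r + 20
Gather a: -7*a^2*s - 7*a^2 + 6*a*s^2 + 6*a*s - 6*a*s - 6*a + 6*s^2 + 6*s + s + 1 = a^2*(-7*s - 7) + a*(6*s^2 - 6) + 6*s^2 + 7*s + 1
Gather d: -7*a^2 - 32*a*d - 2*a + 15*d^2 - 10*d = -7*a^2 - 2*a + 15*d^2 + d*(-32*a - 10)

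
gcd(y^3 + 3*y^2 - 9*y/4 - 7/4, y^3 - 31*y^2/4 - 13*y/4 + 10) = y - 1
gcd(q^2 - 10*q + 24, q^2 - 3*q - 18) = q - 6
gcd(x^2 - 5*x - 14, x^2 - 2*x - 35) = x - 7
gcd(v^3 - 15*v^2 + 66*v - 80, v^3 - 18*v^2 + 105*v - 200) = v^2 - 13*v + 40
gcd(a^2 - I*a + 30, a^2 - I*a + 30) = a^2 - I*a + 30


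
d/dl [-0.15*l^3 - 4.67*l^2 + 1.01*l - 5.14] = -0.45*l^2 - 9.34*l + 1.01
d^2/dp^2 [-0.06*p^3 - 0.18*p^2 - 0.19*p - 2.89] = -0.36*p - 0.36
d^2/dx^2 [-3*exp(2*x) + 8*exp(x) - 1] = (8 - 12*exp(x))*exp(x)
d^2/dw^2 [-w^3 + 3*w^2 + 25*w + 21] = 6 - 6*w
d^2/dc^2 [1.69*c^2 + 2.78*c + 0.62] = 3.38000000000000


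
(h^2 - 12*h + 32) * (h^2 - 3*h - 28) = h^4 - 15*h^3 + 40*h^2 + 240*h - 896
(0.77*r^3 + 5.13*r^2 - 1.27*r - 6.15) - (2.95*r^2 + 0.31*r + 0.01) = 0.77*r^3 + 2.18*r^2 - 1.58*r - 6.16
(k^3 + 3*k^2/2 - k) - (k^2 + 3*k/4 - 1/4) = k^3 + k^2/2 - 7*k/4 + 1/4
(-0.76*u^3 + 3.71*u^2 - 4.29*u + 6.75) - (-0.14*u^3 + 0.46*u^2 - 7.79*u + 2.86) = -0.62*u^3 + 3.25*u^2 + 3.5*u + 3.89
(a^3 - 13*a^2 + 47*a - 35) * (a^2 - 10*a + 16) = a^5 - 23*a^4 + 193*a^3 - 713*a^2 + 1102*a - 560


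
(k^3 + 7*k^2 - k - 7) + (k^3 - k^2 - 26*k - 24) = 2*k^3 + 6*k^2 - 27*k - 31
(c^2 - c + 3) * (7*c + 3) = 7*c^3 - 4*c^2 + 18*c + 9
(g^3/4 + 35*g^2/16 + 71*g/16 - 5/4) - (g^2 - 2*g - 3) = g^3/4 + 19*g^2/16 + 103*g/16 + 7/4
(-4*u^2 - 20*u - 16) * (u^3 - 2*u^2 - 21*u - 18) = -4*u^5 - 12*u^4 + 108*u^3 + 524*u^2 + 696*u + 288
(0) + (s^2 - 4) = s^2 - 4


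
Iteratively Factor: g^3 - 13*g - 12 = (g - 4)*(g^2 + 4*g + 3) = (g - 4)*(g + 1)*(g + 3)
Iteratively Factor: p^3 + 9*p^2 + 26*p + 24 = (p + 3)*(p^2 + 6*p + 8) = (p + 3)*(p + 4)*(p + 2)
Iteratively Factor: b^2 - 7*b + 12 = (b - 4)*(b - 3)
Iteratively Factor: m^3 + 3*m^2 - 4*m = (m - 1)*(m^2 + 4*m) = (m - 1)*(m + 4)*(m)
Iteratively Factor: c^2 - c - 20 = (c + 4)*(c - 5)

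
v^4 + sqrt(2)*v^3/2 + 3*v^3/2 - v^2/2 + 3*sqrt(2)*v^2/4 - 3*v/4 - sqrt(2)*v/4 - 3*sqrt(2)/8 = (v + 3/2)*(v - sqrt(2)/2)*(v + sqrt(2)/2)^2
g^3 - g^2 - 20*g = g*(g - 5)*(g + 4)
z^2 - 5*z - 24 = (z - 8)*(z + 3)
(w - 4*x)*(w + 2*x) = w^2 - 2*w*x - 8*x^2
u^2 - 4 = (u - 2)*(u + 2)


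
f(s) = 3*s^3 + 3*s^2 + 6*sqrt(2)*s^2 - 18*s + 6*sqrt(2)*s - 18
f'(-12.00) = 1010.84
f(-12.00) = -3433.94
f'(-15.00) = 1670.93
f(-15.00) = -7416.09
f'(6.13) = 469.49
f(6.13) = 1046.30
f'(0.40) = 1.11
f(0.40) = -19.78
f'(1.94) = 68.92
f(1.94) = 28.67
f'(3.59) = 188.94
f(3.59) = 234.67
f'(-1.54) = -23.54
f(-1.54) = 12.93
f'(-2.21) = -16.32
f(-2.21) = 26.74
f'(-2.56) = -9.34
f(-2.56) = 31.30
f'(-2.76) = -4.36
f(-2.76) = 32.68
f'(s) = 9*s^2 + 6*s + 12*sqrt(2)*s - 18 + 6*sqrt(2)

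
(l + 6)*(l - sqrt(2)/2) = l^2 - sqrt(2)*l/2 + 6*l - 3*sqrt(2)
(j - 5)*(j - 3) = j^2 - 8*j + 15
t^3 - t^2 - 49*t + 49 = (t - 7)*(t - 1)*(t + 7)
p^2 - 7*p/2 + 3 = (p - 2)*(p - 3/2)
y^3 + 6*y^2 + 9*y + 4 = (y + 1)^2*(y + 4)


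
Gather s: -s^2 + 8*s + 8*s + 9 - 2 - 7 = -s^2 + 16*s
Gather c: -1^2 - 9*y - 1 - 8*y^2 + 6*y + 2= -8*y^2 - 3*y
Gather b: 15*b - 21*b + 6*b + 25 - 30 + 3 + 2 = 0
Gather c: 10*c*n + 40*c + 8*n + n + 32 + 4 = c*(10*n + 40) + 9*n + 36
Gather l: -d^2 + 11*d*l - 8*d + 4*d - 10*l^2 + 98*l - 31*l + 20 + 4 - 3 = -d^2 - 4*d - 10*l^2 + l*(11*d + 67) + 21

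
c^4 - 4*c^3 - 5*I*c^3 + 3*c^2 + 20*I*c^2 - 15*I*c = c*(c - 3)*(c - 1)*(c - 5*I)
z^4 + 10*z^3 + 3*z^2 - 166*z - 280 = (z - 4)*(z + 2)*(z + 5)*(z + 7)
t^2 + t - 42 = (t - 6)*(t + 7)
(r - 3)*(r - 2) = r^2 - 5*r + 6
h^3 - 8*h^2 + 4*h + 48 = (h - 6)*(h - 4)*(h + 2)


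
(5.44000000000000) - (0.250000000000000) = 5.19000000000000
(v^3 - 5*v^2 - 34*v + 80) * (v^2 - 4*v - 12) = v^5 - 9*v^4 - 26*v^3 + 276*v^2 + 88*v - 960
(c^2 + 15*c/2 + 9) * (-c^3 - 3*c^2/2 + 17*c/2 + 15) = -c^5 - 9*c^4 - 47*c^3/4 + 261*c^2/4 + 189*c + 135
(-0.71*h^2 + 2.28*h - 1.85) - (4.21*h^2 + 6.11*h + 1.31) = -4.92*h^2 - 3.83*h - 3.16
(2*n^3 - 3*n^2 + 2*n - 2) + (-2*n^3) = -3*n^2 + 2*n - 2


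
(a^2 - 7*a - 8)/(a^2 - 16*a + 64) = (a + 1)/(a - 8)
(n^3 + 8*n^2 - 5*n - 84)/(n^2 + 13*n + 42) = (n^2 + n - 12)/(n + 6)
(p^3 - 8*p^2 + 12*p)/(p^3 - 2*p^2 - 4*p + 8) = p*(p - 6)/(p^2 - 4)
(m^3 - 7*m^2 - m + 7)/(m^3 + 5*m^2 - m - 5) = (m - 7)/(m + 5)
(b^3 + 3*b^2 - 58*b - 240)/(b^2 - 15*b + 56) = (b^2 + 11*b + 30)/(b - 7)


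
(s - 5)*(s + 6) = s^2 + s - 30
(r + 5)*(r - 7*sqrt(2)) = r^2 - 7*sqrt(2)*r + 5*r - 35*sqrt(2)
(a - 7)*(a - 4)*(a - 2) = a^3 - 13*a^2 + 50*a - 56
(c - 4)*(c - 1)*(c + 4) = c^3 - c^2 - 16*c + 16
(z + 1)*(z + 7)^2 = z^3 + 15*z^2 + 63*z + 49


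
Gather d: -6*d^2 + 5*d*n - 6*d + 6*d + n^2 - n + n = -6*d^2 + 5*d*n + n^2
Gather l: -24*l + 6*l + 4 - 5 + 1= -18*l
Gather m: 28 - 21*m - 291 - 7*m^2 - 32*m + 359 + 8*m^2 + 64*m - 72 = m^2 + 11*m + 24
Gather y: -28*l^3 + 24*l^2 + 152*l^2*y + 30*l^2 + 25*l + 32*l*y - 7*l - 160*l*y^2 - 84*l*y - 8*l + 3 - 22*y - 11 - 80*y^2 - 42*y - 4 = -28*l^3 + 54*l^2 + 10*l + y^2*(-160*l - 80) + y*(152*l^2 - 52*l - 64) - 12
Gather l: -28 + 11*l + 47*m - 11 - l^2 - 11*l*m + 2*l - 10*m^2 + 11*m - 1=-l^2 + l*(13 - 11*m) - 10*m^2 + 58*m - 40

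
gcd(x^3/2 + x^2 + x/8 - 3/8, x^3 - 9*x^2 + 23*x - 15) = 1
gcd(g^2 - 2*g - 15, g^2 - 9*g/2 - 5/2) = g - 5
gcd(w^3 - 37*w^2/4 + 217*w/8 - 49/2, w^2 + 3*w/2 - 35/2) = w - 7/2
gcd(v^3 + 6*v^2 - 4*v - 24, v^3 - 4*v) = v^2 - 4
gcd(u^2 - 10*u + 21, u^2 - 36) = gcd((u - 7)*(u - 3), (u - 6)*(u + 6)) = 1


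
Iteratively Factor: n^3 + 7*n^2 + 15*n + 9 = (n + 3)*(n^2 + 4*n + 3) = (n + 1)*(n + 3)*(n + 3)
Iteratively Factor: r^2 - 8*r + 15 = (r - 3)*(r - 5)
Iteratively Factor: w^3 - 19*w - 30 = (w + 3)*(w^2 - 3*w - 10) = (w - 5)*(w + 3)*(w + 2)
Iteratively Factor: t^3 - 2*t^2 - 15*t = (t + 3)*(t^2 - 5*t) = t*(t + 3)*(t - 5)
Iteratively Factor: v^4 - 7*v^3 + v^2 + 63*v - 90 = (v - 2)*(v^3 - 5*v^2 - 9*v + 45) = (v - 5)*(v - 2)*(v^2 - 9) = (v - 5)*(v - 2)*(v + 3)*(v - 3)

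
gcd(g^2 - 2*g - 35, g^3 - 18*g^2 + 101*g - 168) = g - 7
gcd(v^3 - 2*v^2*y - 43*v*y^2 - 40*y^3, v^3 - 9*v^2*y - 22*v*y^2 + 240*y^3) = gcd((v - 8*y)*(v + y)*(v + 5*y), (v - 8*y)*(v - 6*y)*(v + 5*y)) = -v^2 + 3*v*y + 40*y^2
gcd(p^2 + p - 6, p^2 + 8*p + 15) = p + 3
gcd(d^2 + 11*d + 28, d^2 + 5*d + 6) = 1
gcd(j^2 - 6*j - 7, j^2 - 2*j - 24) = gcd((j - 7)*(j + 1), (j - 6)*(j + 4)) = 1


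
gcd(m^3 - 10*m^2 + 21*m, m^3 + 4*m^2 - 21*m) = m^2 - 3*m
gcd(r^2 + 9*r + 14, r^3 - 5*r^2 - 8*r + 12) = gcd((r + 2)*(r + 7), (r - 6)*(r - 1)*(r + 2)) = r + 2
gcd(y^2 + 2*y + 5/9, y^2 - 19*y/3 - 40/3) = y + 5/3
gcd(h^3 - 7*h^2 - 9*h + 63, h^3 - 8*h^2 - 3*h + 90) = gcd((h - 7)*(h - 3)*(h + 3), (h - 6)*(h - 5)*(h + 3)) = h + 3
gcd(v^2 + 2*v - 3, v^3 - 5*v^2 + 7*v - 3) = v - 1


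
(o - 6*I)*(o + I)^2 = o^3 - 4*I*o^2 + 11*o + 6*I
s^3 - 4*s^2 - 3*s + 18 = (s - 3)^2*(s + 2)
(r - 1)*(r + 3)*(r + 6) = r^3 + 8*r^2 + 9*r - 18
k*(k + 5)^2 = k^3 + 10*k^2 + 25*k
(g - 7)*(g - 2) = g^2 - 9*g + 14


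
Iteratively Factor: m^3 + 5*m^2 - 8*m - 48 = (m + 4)*(m^2 + m - 12) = (m - 3)*(m + 4)*(m + 4)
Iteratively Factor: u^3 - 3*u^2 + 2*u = (u)*(u^2 - 3*u + 2) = u*(u - 1)*(u - 2)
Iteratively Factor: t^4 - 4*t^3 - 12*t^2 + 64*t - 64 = (t - 4)*(t^3 - 12*t + 16) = (t - 4)*(t - 2)*(t^2 + 2*t - 8) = (t - 4)*(t - 2)^2*(t + 4)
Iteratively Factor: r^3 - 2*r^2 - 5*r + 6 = (r - 1)*(r^2 - r - 6) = (r - 3)*(r - 1)*(r + 2)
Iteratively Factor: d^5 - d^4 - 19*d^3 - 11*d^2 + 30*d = (d - 5)*(d^4 + 4*d^3 + d^2 - 6*d) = (d - 5)*(d - 1)*(d^3 + 5*d^2 + 6*d) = (d - 5)*(d - 1)*(d + 3)*(d^2 + 2*d) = (d - 5)*(d - 1)*(d + 2)*(d + 3)*(d)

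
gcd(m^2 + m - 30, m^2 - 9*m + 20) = m - 5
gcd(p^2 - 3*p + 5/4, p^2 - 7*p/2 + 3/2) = p - 1/2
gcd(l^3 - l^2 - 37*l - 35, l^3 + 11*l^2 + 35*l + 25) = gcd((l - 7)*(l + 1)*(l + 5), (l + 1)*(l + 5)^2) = l^2 + 6*l + 5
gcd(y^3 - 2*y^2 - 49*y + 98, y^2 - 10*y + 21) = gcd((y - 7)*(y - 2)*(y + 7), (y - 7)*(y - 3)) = y - 7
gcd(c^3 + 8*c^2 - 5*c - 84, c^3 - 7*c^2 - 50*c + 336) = c + 7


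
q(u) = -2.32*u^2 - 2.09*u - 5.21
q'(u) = -4.64*u - 2.09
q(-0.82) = -5.06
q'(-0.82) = 1.71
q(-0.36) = -4.76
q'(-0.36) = -0.42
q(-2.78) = -17.33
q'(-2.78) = 10.81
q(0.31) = -6.08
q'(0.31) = -3.53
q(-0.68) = -4.86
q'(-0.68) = 1.07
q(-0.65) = -4.83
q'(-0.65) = 0.93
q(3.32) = -37.72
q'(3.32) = -17.49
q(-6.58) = -91.91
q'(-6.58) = 28.44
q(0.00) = -5.21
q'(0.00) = -2.09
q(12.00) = -364.37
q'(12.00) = -57.77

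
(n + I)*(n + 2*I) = n^2 + 3*I*n - 2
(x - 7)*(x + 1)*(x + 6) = x^3 - 43*x - 42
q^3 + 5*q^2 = q^2*(q + 5)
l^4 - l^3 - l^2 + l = l*(l - 1)^2*(l + 1)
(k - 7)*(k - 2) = k^2 - 9*k + 14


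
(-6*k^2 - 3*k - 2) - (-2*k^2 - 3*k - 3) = 1 - 4*k^2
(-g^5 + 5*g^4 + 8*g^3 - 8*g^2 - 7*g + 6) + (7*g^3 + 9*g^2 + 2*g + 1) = -g^5 + 5*g^4 + 15*g^3 + g^2 - 5*g + 7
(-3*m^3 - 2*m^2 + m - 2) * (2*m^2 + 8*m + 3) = -6*m^5 - 28*m^4 - 23*m^3 - 2*m^2 - 13*m - 6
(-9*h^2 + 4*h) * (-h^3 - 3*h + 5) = 9*h^5 - 4*h^4 + 27*h^3 - 57*h^2 + 20*h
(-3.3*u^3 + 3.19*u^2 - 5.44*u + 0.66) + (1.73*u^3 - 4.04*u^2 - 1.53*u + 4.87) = -1.57*u^3 - 0.85*u^2 - 6.97*u + 5.53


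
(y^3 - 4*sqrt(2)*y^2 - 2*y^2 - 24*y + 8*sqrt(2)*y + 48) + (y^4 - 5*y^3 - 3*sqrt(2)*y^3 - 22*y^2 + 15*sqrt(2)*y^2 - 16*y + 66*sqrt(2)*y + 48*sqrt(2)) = y^4 - 3*sqrt(2)*y^3 - 4*y^3 - 24*y^2 + 11*sqrt(2)*y^2 - 40*y + 74*sqrt(2)*y + 48 + 48*sqrt(2)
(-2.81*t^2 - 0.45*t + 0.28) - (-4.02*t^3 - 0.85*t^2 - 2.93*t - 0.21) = 4.02*t^3 - 1.96*t^2 + 2.48*t + 0.49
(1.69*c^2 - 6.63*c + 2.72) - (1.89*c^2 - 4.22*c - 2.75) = -0.2*c^2 - 2.41*c + 5.47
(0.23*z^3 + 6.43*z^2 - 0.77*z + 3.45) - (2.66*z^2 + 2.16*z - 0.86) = 0.23*z^3 + 3.77*z^2 - 2.93*z + 4.31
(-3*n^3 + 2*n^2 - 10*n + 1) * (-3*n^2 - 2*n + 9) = 9*n^5 - n^3 + 35*n^2 - 92*n + 9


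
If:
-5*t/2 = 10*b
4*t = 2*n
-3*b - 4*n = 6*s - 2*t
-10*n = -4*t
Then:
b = 0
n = 0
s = 0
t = 0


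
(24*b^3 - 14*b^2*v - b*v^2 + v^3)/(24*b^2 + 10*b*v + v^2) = (6*b^2 - 5*b*v + v^2)/(6*b + v)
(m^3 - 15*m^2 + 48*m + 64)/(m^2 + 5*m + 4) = (m^2 - 16*m + 64)/(m + 4)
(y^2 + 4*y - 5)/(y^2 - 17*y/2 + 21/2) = 2*(y^2 + 4*y - 5)/(2*y^2 - 17*y + 21)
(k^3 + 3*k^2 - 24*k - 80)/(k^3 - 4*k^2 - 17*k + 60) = (k + 4)/(k - 3)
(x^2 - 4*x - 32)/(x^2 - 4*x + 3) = (x^2 - 4*x - 32)/(x^2 - 4*x + 3)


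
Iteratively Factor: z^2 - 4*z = (z)*(z - 4)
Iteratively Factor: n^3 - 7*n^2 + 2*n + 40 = (n + 2)*(n^2 - 9*n + 20) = (n - 5)*(n + 2)*(n - 4)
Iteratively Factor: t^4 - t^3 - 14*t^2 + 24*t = (t - 2)*(t^3 + t^2 - 12*t) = (t - 3)*(t - 2)*(t^2 + 4*t) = t*(t - 3)*(t - 2)*(t + 4)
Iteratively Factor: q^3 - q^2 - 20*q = (q - 5)*(q^2 + 4*q) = (q - 5)*(q + 4)*(q)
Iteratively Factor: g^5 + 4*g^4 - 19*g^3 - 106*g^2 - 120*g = (g)*(g^4 + 4*g^3 - 19*g^2 - 106*g - 120) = g*(g + 3)*(g^3 + g^2 - 22*g - 40) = g*(g + 3)*(g + 4)*(g^2 - 3*g - 10) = g*(g + 2)*(g + 3)*(g + 4)*(g - 5)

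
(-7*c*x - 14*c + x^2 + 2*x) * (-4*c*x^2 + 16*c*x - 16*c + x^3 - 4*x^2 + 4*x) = 28*c^2*x^3 - 56*c^2*x^2 - 112*c^2*x + 224*c^2 - 11*c*x^4 + 22*c*x^3 + 44*c*x^2 - 88*c*x + x^5 - 2*x^4 - 4*x^3 + 8*x^2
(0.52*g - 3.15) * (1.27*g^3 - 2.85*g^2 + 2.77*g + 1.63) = 0.6604*g^4 - 5.4825*g^3 + 10.4179*g^2 - 7.8779*g - 5.1345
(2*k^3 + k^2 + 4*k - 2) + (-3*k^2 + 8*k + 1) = 2*k^3 - 2*k^2 + 12*k - 1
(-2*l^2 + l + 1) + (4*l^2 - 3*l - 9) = 2*l^2 - 2*l - 8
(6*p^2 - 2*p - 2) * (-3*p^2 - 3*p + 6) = -18*p^4 - 12*p^3 + 48*p^2 - 6*p - 12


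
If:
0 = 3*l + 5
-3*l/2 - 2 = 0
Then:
No Solution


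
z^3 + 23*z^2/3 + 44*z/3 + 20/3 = (z + 2/3)*(z + 2)*(z + 5)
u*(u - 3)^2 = u^3 - 6*u^2 + 9*u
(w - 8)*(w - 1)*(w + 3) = w^3 - 6*w^2 - 19*w + 24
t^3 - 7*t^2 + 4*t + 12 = (t - 6)*(t - 2)*(t + 1)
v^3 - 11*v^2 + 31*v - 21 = (v - 7)*(v - 3)*(v - 1)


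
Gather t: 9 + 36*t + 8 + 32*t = 68*t + 17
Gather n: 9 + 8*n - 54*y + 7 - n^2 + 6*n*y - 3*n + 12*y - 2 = -n^2 + n*(6*y + 5) - 42*y + 14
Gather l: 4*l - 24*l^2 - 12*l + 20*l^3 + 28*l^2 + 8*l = 20*l^3 + 4*l^2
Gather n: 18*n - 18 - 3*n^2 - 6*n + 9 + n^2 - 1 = -2*n^2 + 12*n - 10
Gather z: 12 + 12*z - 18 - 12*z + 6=0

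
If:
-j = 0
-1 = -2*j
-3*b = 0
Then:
No Solution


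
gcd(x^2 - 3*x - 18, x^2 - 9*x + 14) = 1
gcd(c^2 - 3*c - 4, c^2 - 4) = 1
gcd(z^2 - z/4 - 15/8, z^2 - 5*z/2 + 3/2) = z - 3/2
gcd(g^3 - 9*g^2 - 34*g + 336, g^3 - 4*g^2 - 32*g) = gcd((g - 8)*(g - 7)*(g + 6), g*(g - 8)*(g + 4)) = g - 8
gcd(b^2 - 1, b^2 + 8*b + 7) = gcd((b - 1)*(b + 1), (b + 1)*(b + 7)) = b + 1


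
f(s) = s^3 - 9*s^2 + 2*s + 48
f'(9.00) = 83.00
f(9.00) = 66.00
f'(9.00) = 83.00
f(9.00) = 66.00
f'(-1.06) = 24.45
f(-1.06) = 34.58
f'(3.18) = -24.90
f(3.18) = -4.49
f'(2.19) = -23.03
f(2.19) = 19.72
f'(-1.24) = 28.93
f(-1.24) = 29.77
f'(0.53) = -6.70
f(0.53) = 46.68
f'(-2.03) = 50.90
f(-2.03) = -1.51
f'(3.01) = -25.00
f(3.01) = -0.25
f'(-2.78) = 75.23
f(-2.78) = -48.60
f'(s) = 3*s^2 - 18*s + 2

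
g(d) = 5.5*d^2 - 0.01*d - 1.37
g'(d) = 11.0*d - 0.01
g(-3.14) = 52.89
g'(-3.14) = -34.55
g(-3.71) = 74.37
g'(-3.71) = -40.82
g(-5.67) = 175.51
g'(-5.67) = -62.38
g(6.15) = 206.59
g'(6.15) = 67.64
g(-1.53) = 11.52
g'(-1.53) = -16.84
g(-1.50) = 11.02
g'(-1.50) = -16.51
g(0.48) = -0.11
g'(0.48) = 5.27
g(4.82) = 126.36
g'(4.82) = 53.01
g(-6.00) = 196.69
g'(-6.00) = -66.01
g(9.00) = 444.04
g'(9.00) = 98.99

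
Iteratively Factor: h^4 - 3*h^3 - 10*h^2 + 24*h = (h - 2)*(h^3 - h^2 - 12*h) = h*(h - 2)*(h^2 - h - 12) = h*(h - 4)*(h - 2)*(h + 3)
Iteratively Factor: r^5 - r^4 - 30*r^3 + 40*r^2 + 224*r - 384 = (r - 2)*(r^4 + r^3 - 28*r^2 - 16*r + 192) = (r - 2)*(r + 4)*(r^3 - 3*r^2 - 16*r + 48) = (r - 2)*(r + 4)^2*(r^2 - 7*r + 12) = (r - 3)*(r - 2)*(r + 4)^2*(r - 4)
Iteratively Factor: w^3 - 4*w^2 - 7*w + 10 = (w - 5)*(w^2 + w - 2) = (w - 5)*(w + 2)*(w - 1)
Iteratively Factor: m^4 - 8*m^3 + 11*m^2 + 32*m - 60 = (m + 2)*(m^3 - 10*m^2 + 31*m - 30) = (m - 5)*(m + 2)*(m^2 - 5*m + 6) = (m - 5)*(m - 3)*(m + 2)*(m - 2)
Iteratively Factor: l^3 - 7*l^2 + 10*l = (l - 2)*(l^2 - 5*l) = l*(l - 2)*(l - 5)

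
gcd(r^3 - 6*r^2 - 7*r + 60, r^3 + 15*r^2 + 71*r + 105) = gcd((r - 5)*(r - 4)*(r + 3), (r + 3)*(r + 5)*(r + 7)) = r + 3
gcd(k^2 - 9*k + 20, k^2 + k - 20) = k - 4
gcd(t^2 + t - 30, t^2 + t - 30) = t^2 + t - 30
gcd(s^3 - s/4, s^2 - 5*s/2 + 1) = s - 1/2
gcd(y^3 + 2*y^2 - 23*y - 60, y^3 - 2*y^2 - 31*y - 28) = y + 4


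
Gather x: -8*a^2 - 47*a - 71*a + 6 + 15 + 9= -8*a^2 - 118*a + 30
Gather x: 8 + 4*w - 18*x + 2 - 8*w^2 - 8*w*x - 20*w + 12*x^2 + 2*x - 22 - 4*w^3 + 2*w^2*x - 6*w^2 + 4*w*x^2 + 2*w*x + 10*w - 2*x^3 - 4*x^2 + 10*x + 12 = -4*w^3 - 14*w^2 - 6*w - 2*x^3 + x^2*(4*w + 8) + x*(2*w^2 - 6*w - 6)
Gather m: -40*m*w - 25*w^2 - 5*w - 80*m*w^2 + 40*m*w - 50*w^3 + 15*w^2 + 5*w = -80*m*w^2 - 50*w^3 - 10*w^2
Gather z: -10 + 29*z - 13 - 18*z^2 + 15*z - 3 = -18*z^2 + 44*z - 26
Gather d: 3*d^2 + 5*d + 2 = 3*d^2 + 5*d + 2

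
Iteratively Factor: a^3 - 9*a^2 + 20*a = (a - 5)*(a^2 - 4*a) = (a - 5)*(a - 4)*(a)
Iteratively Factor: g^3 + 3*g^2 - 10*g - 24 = (g + 4)*(g^2 - g - 6) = (g + 2)*(g + 4)*(g - 3)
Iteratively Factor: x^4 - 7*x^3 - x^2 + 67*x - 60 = (x - 1)*(x^3 - 6*x^2 - 7*x + 60) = (x - 1)*(x + 3)*(x^2 - 9*x + 20) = (x - 5)*(x - 1)*(x + 3)*(x - 4)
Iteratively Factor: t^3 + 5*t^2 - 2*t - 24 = (t - 2)*(t^2 + 7*t + 12) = (t - 2)*(t + 3)*(t + 4)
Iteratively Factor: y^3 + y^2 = (y)*(y^2 + y) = y^2*(y + 1)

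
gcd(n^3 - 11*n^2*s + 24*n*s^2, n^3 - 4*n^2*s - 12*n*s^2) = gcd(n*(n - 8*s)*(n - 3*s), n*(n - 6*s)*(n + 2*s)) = n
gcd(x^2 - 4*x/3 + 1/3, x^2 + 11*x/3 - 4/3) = x - 1/3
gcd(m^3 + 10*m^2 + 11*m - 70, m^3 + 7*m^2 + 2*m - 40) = m^2 + 3*m - 10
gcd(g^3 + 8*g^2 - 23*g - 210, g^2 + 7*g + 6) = g + 6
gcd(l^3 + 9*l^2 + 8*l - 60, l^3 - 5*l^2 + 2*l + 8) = l - 2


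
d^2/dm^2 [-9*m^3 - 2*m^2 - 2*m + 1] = -54*m - 4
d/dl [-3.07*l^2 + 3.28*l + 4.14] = 3.28 - 6.14*l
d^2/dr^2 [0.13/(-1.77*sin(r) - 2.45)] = (0.407277*sin(r)^2 - 0.563745*sin(r) - 0.814554)/(1.77*sin(r) + 2.45)^3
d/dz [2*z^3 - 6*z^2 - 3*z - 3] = 6*z^2 - 12*z - 3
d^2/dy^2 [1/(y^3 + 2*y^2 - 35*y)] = 2*(-y*(3*y + 2)*(y^2 + 2*y - 35) + (3*y^2 + 4*y - 35)^2)/(y^3*(y^2 + 2*y - 35)^3)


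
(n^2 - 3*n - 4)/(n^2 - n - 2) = (n - 4)/(n - 2)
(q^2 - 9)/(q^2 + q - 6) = (q - 3)/(q - 2)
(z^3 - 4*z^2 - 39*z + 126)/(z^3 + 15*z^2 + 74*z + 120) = (z^2 - 10*z + 21)/(z^2 + 9*z + 20)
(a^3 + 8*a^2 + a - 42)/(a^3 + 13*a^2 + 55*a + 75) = (a^2 + 5*a - 14)/(a^2 + 10*a + 25)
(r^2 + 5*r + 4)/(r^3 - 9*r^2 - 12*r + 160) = (r + 1)/(r^2 - 13*r + 40)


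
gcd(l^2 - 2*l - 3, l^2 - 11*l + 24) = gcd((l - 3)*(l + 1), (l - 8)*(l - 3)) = l - 3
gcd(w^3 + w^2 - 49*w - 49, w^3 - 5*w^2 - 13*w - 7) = w^2 - 6*w - 7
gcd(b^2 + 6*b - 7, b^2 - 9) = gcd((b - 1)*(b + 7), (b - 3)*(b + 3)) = 1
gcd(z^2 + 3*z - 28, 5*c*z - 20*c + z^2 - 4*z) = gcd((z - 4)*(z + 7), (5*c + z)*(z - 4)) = z - 4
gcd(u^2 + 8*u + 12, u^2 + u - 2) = u + 2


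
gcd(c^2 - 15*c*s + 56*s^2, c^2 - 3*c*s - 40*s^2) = -c + 8*s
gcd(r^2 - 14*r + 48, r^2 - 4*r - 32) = r - 8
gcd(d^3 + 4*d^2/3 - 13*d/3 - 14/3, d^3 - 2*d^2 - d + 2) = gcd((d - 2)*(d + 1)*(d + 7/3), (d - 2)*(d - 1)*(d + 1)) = d^2 - d - 2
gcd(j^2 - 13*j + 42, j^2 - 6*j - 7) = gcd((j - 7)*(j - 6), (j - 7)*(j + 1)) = j - 7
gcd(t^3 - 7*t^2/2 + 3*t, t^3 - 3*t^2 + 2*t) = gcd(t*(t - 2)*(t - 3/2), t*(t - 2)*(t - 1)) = t^2 - 2*t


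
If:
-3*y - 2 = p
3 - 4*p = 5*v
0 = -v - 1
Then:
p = 2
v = -1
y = -4/3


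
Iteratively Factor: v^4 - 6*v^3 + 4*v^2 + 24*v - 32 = (v - 4)*(v^3 - 2*v^2 - 4*v + 8) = (v - 4)*(v - 2)*(v^2 - 4) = (v - 4)*(v - 2)^2*(v + 2)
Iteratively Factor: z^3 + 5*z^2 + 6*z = (z + 2)*(z^2 + 3*z) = z*(z + 2)*(z + 3)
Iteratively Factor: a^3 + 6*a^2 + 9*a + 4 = (a + 1)*(a^2 + 5*a + 4) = (a + 1)*(a + 4)*(a + 1)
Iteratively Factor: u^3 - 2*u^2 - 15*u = (u - 5)*(u^2 + 3*u) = u*(u - 5)*(u + 3)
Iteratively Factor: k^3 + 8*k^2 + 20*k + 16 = (k + 4)*(k^2 + 4*k + 4) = (k + 2)*(k + 4)*(k + 2)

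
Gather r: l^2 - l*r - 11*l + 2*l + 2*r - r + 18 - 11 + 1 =l^2 - 9*l + r*(1 - l) + 8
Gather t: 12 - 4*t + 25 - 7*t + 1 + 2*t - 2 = 36 - 9*t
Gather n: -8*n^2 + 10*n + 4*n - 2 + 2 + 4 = -8*n^2 + 14*n + 4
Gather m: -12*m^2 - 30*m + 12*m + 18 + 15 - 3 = -12*m^2 - 18*m + 30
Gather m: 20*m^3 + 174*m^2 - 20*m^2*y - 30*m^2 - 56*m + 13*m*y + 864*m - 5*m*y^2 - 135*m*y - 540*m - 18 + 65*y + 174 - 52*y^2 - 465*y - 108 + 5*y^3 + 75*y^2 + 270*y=20*m^3 + m^2*(144 - 20*y) + m*(-5*y^2 - 122*y + 268) + 5*y^3 + 23*y^2 - 130*y + 48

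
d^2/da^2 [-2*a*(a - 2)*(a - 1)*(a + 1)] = -24*a^2 + 24*a + 4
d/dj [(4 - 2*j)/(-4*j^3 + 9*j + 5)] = 2*(4*j^3 - 9*j - 3*(j - 2)*(4*j^2 - 3) - 5)/(-4*j^3 + 9*j + 5)^2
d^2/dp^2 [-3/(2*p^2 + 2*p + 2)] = 3*(p^2 + p - (2*p + 1)^2 + 1)/(p^2 + p + 1)^3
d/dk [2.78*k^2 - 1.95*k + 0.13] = 5.56*k - 1.95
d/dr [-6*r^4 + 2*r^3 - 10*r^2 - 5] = 2*r*(-12*r^2 + 3*r - 10)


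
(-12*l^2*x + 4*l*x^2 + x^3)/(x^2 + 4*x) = (-12*l^2 + 4*l*x + x^2)/(x + 4)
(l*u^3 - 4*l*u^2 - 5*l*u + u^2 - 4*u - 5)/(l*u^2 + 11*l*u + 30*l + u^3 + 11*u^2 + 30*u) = (l*u^3 - 4*l*u^2 - 5*l*u + u^2 - 4*u - 5)/(l*u^2 + 11*l*u + 30*l + u^3 + 11*u^2 + 30*u)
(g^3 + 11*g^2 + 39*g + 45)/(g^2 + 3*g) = g + 8 + 15/g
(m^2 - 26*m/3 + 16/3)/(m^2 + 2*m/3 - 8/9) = 3*(m - 8)/(3*m + 4)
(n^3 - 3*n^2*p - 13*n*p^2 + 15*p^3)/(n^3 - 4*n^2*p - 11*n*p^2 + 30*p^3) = (-n + p)/(-n + 2*p)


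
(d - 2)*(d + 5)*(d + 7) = d^3 + 10*d^2 + 11*d - 70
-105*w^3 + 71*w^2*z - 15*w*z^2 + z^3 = (-7*w + z)*(-5*w + z)*(-3*w + z)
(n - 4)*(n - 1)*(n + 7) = n^3 + 2*n^2 - 31*n + 28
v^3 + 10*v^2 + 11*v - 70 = (v - 2)*(v + 5)*(v + 7)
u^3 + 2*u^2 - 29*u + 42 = (u - 3)*(u - 2)*(u + 7)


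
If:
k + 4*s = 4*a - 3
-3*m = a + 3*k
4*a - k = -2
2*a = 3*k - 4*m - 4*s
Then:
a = -57/82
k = -32/41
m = 83/82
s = -5/4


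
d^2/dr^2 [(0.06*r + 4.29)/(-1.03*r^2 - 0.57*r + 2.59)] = (-(0.06*r + 4.29)*(2.06*r + 0.57)*(4.12*r + 1.14) + (0.3708*r + 8.9058)*(1.03*r^2 + 0.57*r - 2.59))/(1.03*r^2 + 0.57*r - 2.59)^3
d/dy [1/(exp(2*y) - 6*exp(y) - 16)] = 2*(3 - exp(y))*exp(y)/(-exp(2*y) + 6*exp(y) + 16)^2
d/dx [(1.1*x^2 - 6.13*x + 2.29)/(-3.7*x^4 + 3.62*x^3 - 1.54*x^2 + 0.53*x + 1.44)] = (8.14*x^5 - 72.025*x^4 + 78.2732*x^3 - 33.7266*x^2 + 10.2212*x - 10.0409)/(13.69*x^8 - 26.788*x^7 + 24.5004*x^6 - 15.0716*x^5 - 4.4472*x^4 + 8.7932*x^3 - 4.1543*x^2 + 1.5264*x + 2.0736)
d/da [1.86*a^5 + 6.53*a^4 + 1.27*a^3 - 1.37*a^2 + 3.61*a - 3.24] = 9.3*a^4 + 26.12*a^3 + 3.81*a^2 - 2.74*a + 3.61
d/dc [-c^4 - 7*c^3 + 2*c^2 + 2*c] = -4*c^3 - 21*c^2 + 4*c + 2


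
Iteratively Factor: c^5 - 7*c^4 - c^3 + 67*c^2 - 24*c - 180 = (c - 3)*(c^4 - 4*c^3 - 13*c^2 + 28*c + 60) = (c - 3)*(c + 2)*(c^3 - 6*c^2 - c + 30) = (c - 5)*(c - 3)*(c + 2)*(c^2 - c - 6) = (c - 5)*(c - 3)^2*(c + 2)*(c + 2)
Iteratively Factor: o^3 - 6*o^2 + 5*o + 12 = (o - 3)*(o^2 - 3*o - 4) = (o - 4)*(o - 3)*(o + 1)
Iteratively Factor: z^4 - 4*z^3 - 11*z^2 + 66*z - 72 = (z + 4)*(z^3 - 8*z^2 + 21*z - 18) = (z - 3)*(z + 4)*(z^2 - 5*z + 6) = (z - 3)^2*(z + 4)*(z - 2)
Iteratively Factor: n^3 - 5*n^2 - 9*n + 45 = (n - 5)*(n^2 - 9) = (n - 5)*(n - 3)*(n + 3)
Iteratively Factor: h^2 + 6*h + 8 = (h + 2)*(h + 4)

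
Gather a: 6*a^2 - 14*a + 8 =6*a^2 - 14*a + 8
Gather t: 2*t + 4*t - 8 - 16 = 6*t - 24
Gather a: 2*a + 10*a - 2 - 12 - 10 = 12*a - 24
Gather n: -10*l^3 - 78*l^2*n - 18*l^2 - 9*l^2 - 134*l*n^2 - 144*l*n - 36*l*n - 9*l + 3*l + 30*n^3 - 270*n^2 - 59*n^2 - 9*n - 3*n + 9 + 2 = -10*l^3 - 27*l^2 - 6*l + 30*n^3 + n^2*(-134*l - 329) + n*(-78*l^2 - 180*l - 12) + 11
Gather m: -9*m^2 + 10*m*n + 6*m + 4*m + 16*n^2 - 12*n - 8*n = -9*m^2 + m*(10*n + 10) + 16*n^2 - 20*n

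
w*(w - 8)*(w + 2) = w^3 - 6*w^2 - 16*w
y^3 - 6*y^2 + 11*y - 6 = (y - 3)*(y - 2)*(y - 1)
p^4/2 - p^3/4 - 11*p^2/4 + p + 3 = (p/2 + 1/2)*(p - 2)*(p - 3/2)*(p + 2)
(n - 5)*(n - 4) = n^2 - 9*n + 20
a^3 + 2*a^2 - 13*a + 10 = (a - 2)*(a - 1)*(a + 5)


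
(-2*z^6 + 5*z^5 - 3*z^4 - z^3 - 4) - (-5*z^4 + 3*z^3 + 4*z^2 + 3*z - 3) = -2*z^6 + 5*z^5 + 2*z^4 - 4*z^3 - 4*z^2 - 3*z - 1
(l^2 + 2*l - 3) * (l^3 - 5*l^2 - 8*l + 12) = l^5 - 3*l^4 - 21*l^3 + 11*l^2 + 48*l - 36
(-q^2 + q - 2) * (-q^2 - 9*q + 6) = q^4 + 8*q^3 - 13*q^2 + 24*q - 12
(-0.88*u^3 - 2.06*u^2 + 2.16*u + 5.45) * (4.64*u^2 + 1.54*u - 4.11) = -4.0832*u^5 - 10.9136*u^4 + 10.4668*u^3 + 37.081*u^2 - 0.4846*u - 22.3995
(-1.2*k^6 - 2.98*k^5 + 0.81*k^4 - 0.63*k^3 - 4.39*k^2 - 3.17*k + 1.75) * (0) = 0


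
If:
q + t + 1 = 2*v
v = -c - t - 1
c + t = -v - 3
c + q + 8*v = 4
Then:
No Solution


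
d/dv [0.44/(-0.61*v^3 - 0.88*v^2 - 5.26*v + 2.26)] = (0.8052*v^2 + 0.7744*v + 2.3144)/(0.61*v^3 + 0.88*v^2 + 5.26*v - 2.26)^2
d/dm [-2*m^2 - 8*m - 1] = -4*m - 8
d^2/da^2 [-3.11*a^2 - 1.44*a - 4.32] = -6.22000000000000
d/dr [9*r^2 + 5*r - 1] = 18*r + 5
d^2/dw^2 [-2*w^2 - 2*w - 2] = -4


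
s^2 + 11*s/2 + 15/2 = (s + 5/2)*(s + 3)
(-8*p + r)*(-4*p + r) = 32*p^2 - 12*p*r + r^2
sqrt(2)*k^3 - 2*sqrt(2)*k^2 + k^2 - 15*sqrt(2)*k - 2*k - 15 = (k - 5)*(k + 3)*(sqrt(2)*k + 1)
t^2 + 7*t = t*(t + 7)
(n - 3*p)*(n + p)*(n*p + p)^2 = n^4*p^2 - 2*n^3*p^3 + 2*n^3*p^2 - 3*n^2*p^4 - 4*n^2*p^3 + n^2*p^2 - 6*n*p^4 - 2*n*p^3 - 3*p^4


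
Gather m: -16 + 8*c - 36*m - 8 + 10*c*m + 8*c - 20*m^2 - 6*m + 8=16*c - 20*m^2 + m*(10*c - 42) - 16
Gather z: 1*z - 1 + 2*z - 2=3*z - 3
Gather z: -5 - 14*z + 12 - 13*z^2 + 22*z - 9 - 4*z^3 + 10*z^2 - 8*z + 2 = -4*z^3 - 3*z^2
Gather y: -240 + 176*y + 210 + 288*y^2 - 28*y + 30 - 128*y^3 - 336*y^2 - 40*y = -128*y^3 - 48*y^2 + 108*y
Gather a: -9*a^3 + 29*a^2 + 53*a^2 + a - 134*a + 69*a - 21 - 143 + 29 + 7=-9*a^3 + 82*a^2 - 64*a - 128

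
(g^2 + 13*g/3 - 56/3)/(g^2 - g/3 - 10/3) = (-3*g^2 - 13*g + 56)/(-3*g^2 + g + 10)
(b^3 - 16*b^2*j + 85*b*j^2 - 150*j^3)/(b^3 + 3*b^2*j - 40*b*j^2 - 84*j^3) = (b^2 - 10*b*j + 25*j^2)/(b^2 + 9*b*j + 14*j^2)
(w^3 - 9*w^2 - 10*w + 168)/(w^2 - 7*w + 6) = (w^2 - 3*w - 28)/(w - 1)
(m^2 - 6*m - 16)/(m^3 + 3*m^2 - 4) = (m - 8)/(m^2 + m - 2)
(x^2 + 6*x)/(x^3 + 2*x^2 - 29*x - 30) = x/(x^2 - 4*x - 5)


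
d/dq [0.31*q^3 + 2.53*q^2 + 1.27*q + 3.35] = 0.93*q^2 + 5.06*q + 1.27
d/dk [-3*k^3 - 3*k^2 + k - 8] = -9*k^2 - 6*k + 1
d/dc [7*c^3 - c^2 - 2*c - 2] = 21*c^2 - 2*c - 2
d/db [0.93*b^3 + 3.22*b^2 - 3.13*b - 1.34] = 2.79*b^2 + 6.44*b - 3.13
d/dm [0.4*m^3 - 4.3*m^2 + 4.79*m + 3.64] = 1.2*m^2 - 8.6*m + 4.79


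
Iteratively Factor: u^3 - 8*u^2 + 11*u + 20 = (u - 4)*(u^2 - 4*u - 5) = (u - 5)*(u - 4)*(u + 1)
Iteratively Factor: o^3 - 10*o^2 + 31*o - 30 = (o - 5)*(o^2 - 5*o + 6) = (o - 5)*(o - 3)*(o - 2)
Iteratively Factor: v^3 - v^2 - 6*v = (v + 2)*(v^2 - 3*v) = (v - 3)*(v + 2)*(v)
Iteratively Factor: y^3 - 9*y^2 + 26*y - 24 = (y - 3)*(y^2 - 6*y + 8) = (y - 3)*(y - 2)*(y - 4)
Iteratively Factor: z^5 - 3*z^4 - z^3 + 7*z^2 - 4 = (z + 1)*(z^4 - 4*z^3 + 3*z^2 + 4*z - 4) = (z + 1)^2*(z^3 - 5*z^2 + 8*z - 4) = (z - 1)*(z + 1)^2*(z^2 - 4*z + 4) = (z - 2)*(z - 1)*(z + 1)^2*(z - 2)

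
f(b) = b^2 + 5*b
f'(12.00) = 29.00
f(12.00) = 204.00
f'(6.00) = 17.00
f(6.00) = 66.00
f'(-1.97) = 1.06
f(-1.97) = -5.97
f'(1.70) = 8.40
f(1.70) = 11.39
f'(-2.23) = 0.54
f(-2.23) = -6.18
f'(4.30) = 13.60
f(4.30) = 39.99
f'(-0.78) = 3.44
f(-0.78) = -3.29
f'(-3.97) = -2.94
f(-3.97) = -4.09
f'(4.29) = 13.58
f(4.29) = 39.85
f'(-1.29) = 2.42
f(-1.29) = -4.79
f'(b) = 2*b + 5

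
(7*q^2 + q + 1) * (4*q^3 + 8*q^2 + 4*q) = 28*q^5 + 60*q^4 + 40*q^3 + 12*q^2 + 4*q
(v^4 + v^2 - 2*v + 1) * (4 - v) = -v^5 + 4*v^4 - v^3 + 6*v^2 - 9*v + 4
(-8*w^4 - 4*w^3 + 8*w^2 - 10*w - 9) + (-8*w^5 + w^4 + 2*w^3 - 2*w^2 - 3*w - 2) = -8*w^5 - 7*w^4 - 2*w^3 + 6*w^2 - 13*w - 11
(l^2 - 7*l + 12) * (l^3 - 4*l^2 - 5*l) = l^5 - 11*l^4 + 35*l^3 - 13*l^2 - 60*l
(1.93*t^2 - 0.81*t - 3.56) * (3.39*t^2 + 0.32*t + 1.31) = 6.5427*t^4 - 2.1283*t^3 - 9.7993*t^2 - 2.2003*t - 4.6636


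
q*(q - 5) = q^2 - 5*q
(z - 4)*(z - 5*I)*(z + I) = z^3 - 4*z^2 - 4*I*z^2 + 5*z + 16*I*z - 20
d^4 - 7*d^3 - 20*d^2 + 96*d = d*(d - 8)*(d - 3)*(d + 4)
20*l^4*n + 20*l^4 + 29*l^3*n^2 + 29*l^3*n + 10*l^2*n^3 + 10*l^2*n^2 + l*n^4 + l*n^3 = (l + n)*(4*l + n)*(5*l + n)*(l*n + l)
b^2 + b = b*(b + 1)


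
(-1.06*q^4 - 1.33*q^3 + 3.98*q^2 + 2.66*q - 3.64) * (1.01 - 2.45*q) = 2.597*q^5 + 2.1879*q^4 - 11.0943*q^3 - 2.4972*q^2 + 11.6046*q - 3.6764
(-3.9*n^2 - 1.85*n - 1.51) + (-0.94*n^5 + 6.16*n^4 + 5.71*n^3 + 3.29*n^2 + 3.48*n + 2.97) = -0.94*n^5 + 6.16*n^4 + 5.71*n^3 - 0.61*n^2 + 1.63*n + 1.46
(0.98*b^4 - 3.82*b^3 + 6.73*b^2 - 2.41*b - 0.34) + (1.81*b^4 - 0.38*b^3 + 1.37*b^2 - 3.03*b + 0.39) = 2.79*b^4 - 4.2*b^3 + 8.1*b^2 - 5.44*b + 0.05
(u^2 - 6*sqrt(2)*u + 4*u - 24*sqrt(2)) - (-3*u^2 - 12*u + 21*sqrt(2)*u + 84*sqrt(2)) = 4*u^2 - 27*sqrt(2)*u + 16*u - 108*sqrt(2)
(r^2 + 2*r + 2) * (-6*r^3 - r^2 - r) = -6*r^5 - 13*r^4 - 15*r^3 - 4*r^2 - 2*r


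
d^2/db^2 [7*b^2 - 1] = 14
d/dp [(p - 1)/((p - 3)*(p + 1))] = (-p^2 + 2*p - 5)/(p^4 - 4*p^3 - 2*p^2 + 12*p + 9)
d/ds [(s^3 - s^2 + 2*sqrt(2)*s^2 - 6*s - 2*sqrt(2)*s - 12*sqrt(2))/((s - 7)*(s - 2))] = (s^4 - 18*s^3 - 16*sqrt(2)*s^2 + 57*s^2 - 28*s + 80*sqrt(2)*s - 136*sqrt(2) - 84)/(s^4 - 18*s^3 + 109*s^2 - 252*s + 196)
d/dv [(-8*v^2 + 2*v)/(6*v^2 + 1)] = 2*(-6*v^2 - 8*v + 1)/(36*v^4 + 12*v^2 + 1)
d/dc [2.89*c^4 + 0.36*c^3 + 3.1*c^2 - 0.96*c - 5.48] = 11.56*c^3 + 1.08*c^2 + 6.2*c - 0.96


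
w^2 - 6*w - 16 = (w - 8)*(w + 2)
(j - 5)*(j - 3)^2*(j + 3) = j^4 - 8*j^3 + 6*j^2 + 72*j - 135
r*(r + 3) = r^2 + 3*r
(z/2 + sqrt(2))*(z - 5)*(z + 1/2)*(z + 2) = z^4/2 - 5*z^3/4 + sqrt(2)*z^3 - 23*z^2/4 - 5*sqrt(2)*z^2/2 - 23*sqrt(2)*z/2 - 5*z/2 - 5*sqrt(2)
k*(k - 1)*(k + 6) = k^3 + 5*k^2 - 6*k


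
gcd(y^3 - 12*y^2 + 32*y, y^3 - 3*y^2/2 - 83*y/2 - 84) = y - 8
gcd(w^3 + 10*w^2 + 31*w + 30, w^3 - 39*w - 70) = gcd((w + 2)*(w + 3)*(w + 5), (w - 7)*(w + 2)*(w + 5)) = w^2 + 7*w + 10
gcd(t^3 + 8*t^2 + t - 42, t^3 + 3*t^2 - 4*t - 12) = t^2 + t - 6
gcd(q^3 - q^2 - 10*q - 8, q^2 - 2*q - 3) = q + 1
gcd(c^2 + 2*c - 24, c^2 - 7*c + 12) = c - 4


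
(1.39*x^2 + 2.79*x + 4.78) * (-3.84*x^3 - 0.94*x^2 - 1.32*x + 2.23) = -5.3376*x^5 - 12.0202*x^4 - 22.8126*x^3 - 5.0763*x^2 - 0.0879000000000003*x + 10.6594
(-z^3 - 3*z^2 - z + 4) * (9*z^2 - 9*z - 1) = -9*z^5 - 18*z^4 + 19*z^3 + 48*z^2 - 35*z - 4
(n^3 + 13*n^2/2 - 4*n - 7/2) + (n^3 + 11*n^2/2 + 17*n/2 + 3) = 2*n^3 + 12*n^2 + 9*n/2 - 1/2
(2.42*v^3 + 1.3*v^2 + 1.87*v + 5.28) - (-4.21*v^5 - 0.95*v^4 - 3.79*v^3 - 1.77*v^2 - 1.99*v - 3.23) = 4.21*v^5 + 0.95*v^4 + 6.21*v^3 + 3.07*v^2 + 3.86*v + 8.51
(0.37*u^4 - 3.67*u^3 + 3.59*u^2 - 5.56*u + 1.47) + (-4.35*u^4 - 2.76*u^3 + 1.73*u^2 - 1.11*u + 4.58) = -3.98*u^4 - 6.43*u^3 + 5.32*u^2 - 6.67*u + 6.05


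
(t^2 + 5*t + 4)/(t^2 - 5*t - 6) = (t + 4)/(t - 6)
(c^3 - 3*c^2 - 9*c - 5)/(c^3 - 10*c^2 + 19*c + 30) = (c + 1)/(c - 6)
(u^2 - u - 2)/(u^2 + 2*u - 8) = (u + 1)/(u + 4)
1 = 1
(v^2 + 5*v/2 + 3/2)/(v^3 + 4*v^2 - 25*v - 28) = (v + 3/2)/(v^2 + 3*v - 28)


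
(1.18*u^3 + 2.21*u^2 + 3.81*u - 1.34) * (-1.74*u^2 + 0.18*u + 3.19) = -2.0532*u^5 - 3.633*u^4 - 2.4674*u^3 + 10.0673*u^2 + 11.9127*u - 4.2746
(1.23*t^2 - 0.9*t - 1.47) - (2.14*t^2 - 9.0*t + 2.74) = -0.91*t^2 + 8.1*t - 4.21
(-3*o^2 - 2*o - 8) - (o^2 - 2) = -4*o^2 - 2*o - 6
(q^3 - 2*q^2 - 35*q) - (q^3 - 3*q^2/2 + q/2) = -q^2/2 - 71*q/2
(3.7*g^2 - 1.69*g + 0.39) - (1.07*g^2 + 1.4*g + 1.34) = 2.63*g^2 - 3.09*g - 0.95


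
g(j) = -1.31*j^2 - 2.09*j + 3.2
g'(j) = -2.62*j - 2.09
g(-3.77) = -7.54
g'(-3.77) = 7.79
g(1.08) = -0.59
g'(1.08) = -4.92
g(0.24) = 2.62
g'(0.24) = -2.72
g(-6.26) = -35.05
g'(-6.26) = 14.31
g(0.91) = 0.21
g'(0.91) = -4.47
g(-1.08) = 3.93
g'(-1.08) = 0.74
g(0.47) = 1.93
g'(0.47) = -3.32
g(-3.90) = -8.57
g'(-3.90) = 8.13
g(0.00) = 3.20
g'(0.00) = -2.09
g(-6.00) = -31.42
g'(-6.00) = 13.63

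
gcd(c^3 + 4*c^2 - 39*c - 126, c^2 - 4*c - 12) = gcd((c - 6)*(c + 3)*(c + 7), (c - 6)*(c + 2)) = c - 6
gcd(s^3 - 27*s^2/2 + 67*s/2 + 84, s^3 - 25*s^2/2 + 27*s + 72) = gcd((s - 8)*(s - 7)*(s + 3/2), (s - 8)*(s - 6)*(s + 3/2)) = s^2 - 13*s/2 - 12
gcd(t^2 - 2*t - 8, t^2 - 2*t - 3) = 1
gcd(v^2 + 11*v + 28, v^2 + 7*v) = v + 7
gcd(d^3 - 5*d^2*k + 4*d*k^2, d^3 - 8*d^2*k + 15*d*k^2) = d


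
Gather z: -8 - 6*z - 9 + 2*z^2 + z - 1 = 2*z^2 - 5*z - 18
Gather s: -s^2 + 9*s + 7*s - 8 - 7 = -s^2 + 16*s - 15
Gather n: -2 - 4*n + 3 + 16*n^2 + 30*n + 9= 16*n^2 + 26*n + 10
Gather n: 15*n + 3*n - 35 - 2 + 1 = 18*n - 36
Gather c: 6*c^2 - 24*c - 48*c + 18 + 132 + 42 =6*c^2 - 72*c + 192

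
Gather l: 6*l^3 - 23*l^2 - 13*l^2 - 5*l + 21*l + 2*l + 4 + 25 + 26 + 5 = 6*l^3 - 36*l^2 + 18*l + 60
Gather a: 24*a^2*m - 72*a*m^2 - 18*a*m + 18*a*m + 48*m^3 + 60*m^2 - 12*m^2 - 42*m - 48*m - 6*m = 24*a^2*m - 72*a*m^2 + 48*m^3 + 48*m^2 - 96*m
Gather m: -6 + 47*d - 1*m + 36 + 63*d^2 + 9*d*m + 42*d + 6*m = 63*d^2 + 89*d + m*(9*d + 5) + 30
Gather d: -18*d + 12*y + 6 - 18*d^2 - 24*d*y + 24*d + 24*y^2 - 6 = -18*d^2 + d*(6 - 24*y) + 24*y^2 + 12*y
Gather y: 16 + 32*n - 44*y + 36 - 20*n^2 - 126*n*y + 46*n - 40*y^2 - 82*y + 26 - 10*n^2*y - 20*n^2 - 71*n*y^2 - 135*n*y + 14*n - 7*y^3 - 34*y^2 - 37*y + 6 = -40*n^2 + 92*n - 7*y^3 + y^2*(-71*n - 74) + y*(-10*n^2 - 261*n - 163) + 84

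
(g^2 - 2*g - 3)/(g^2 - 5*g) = (g^2 - 2*g - 3)/(g*(g - 5))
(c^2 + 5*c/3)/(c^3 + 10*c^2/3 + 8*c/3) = (3*c + 5)/(3*c^2 + 10*c + 8)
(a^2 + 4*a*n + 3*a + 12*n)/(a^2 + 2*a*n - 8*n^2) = (a + 3)/(a - 2*n)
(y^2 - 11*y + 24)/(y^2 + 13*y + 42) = (y^2 - 11*y + 24)/(y^2 + 13*y + 42)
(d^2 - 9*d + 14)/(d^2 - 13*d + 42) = (d - 2)/(d - 6)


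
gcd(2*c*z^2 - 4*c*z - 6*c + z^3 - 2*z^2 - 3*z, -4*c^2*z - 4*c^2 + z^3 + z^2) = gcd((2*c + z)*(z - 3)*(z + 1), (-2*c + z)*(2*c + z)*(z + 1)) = 2*c*z + 2*c + z^2 + z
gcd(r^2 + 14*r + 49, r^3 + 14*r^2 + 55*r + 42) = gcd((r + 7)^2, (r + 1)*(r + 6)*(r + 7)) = r + 7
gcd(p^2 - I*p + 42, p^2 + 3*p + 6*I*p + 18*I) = p + 6*I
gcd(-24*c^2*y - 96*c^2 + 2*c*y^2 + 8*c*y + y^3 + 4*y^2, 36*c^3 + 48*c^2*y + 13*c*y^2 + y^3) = 6*c + y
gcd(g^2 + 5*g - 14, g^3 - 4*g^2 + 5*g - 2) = g - 2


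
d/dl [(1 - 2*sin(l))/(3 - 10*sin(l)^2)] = 2*(-10*sin(l)^2 + 10*sin(l) - 3)*cos(l)/(10*sin(l)^2 - 3)^2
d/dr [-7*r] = -7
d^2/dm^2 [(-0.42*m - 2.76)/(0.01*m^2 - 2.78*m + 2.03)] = (-(0.02*m - 2.78)*(0.04*m - 5.56)*(0.42*m + 2.76) + (0.0252*m - 2.28)*(0.01*m^2 - 2.78*m + 2.03))/(0.01*m^2 - 2.78*m + 2.03)^3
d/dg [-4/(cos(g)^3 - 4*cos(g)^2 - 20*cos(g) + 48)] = 4*(-3*cos(g)^2 + 8*cos(g) + 20)*sin(g)/(cos(g)^3 - 4*cos(g)^2 - 20*cos(g) + 48)^2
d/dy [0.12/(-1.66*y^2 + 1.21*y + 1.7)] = (0.3984*y - 0.1452)/(-1.66*y^2 + 1.21*y + 1.7)^2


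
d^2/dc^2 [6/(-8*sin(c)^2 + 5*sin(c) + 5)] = 6*(-256*sin(c)^4 + 120*sin(c)^3 + 199*sin(c)^2 - 215*sin(c) + 130)/(-8*sin(c)^2 + 5*sin(c) + 5)^3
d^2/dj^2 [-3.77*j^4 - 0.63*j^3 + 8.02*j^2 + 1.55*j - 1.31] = -45.24*j^2 - 3.78*j + 16.04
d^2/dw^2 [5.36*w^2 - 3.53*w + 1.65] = 10.7200000000000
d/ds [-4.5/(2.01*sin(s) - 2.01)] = 2.23880597014925*cos(s)/(sin(s) - 1)^2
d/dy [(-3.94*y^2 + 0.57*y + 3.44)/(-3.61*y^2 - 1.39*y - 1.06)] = (7.5343*y^2 + 33.1896*y + 4.1774)/(13.0321*y^4 + 10.0358*y^3 + 9.5853*y^2 + 2.9468*y + 1.1236)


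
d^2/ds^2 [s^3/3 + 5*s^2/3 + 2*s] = 2*s + 10/3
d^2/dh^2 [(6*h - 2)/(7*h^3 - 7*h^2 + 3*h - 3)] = 4*((3*h - 1)*(21*h^2 - 14*h + 3)^2 + (-63*h^2 + 42*h - 7*(3*h - 1)^2 - 9)*(7*h^3 - 7*h^2 + 3*h - 3))/(7*h^3 - 7*h^2 + 3*h - 3)^3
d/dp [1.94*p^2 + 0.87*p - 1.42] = 3.88*p + 0.87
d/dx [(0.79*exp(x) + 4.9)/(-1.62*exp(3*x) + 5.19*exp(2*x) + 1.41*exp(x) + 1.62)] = (2.5596*exp(3*x) + 19.7139*exp(2*x) - 50.862*exp(x) - 5.6292)*exp(x)/(2.6244*exp(6*x) - 16.8156*exp(5*x) + 22.3677*exp(4*x) + 9.387*exp(3*x) + 18.8037*exp(2*x) + 4.5684*exp(x) + 2.6244)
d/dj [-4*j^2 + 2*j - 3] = 2 - 8*j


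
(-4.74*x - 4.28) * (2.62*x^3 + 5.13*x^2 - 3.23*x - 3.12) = -12.4188*x^4 - 35.5298*x^3 - 6.6462*x^2 + 28.6132*x + 13.3536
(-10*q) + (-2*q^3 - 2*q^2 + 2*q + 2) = -2*q^3 - 2*q^2 - 8*q + 2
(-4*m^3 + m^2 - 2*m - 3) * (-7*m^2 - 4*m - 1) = 28*m^5 + 9*m^4 + 14*m^3 + 28*m^2 + 14*m + 3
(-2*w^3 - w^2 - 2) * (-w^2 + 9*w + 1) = 2*w^5 - 17*w^4 - 11*w^3 + w^2 - 18*w - 2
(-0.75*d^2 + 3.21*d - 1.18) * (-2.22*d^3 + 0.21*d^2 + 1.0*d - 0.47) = 1.665*d^5 - 7.2837*d^4 + 2.5437*d^3 + 3.3147*d^2 - 2.6887*d + 0.5546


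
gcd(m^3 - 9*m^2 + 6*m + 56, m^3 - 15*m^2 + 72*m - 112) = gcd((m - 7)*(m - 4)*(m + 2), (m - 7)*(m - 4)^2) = m^2 - 11*m + 28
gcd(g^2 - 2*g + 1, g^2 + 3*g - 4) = g - 1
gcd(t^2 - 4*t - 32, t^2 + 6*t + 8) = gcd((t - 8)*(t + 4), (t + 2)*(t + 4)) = t + 4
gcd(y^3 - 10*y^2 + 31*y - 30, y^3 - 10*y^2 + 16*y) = y - 2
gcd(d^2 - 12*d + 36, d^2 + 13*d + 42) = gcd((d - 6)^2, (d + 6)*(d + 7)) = 1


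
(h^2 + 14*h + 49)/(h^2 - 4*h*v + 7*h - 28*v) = (-h - 7)/(-h + 4*v)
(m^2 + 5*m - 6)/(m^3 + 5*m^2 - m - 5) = (m + 6)/(m^2 + 6*m + 5)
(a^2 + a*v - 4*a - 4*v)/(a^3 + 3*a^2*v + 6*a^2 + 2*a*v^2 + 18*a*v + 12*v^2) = (a - 4)/(a^2 + 2*a*v + 6*a + 12*v)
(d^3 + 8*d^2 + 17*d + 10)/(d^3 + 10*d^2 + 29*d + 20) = (d + 2)/(d + 4)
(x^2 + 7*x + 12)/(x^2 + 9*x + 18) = (x + 4)/(x + 6)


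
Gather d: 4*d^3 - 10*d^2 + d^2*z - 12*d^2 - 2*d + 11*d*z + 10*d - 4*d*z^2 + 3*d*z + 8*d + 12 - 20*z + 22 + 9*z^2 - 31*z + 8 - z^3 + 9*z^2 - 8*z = 4*d^3 + d^2*(z - 22) + d*(-4*z^2 + 14*z + 16) - z^3 + 18*z^2 - 59*z + 42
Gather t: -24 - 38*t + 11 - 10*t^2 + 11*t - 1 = -10*t^2 - 27*t - 14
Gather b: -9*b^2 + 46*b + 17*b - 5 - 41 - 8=-9*b^2 + 63*b - 54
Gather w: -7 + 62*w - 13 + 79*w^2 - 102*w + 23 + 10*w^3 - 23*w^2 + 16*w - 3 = 10*w^3 + 56*w^2 - 24*w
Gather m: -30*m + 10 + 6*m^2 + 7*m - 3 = 6*m^2 - 23*m + 7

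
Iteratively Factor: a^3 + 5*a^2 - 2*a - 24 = (a + 4)*(a^2 + a - 6) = (a + 3)*(a + 4)*(a - 2)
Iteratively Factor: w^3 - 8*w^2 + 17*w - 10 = (w - 2)*(w^2 - 6*w + 5) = (w - 2)*(w - 1)*(w - 5)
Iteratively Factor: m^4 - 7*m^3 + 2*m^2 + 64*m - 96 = (m + 3)*(m^3 - 10*m^2 + 32*m - 32) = (m - 4)*(m + 3)*(m^2 - 6*m + 8) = (m - 4)*(m - 2)*(m + 3)*(m - 4)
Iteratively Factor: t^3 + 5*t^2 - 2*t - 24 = (t + 4)*(t^2 + t - 6) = (t + 3)*(t + 4)*(t - 2)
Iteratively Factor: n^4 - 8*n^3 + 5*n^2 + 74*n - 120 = (n + 3)*(n^3 - 11*n^2 + 38*n - 40) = (n - 5)*(n + 3)*(n^2 - 6*n + 8) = (n - 5)*(n - 2)*(n + 3)*(n - 4)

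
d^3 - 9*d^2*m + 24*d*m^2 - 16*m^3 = (d - 4*m)^2*(d - m)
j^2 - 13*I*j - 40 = (j - 8*I)*(j - 5*I)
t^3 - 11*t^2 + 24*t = t*(t - 8)*(t - 3)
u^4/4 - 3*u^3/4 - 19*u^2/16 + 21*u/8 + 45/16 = (u/4 + 1/4)*(u - 3)*(u - 5/2)*(u + 3/2)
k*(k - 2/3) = k^2 - 2*k/3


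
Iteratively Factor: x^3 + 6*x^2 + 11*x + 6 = (x + 3)*(x^2 + 3*x + 2) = (x + 2)*(x + 3)*(x + 1)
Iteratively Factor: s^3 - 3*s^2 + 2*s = (s)*(s^2 - 3*s + 2) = s*(s - 1)*(s - 2)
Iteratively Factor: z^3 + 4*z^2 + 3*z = (z + 1)*(z^2 + 3*z) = z*(z + 1)*(z + 3)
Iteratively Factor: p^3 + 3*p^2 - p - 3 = (p - 1)*(p^2 + 4*p + 3) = (p - 1)*(p + 3)*(p + 1)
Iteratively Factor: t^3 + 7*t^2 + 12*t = (t + 3)*(t^2 + 4*t) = t*(t + 3)*(t + 4)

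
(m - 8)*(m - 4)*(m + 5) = m^3 - 7*m^2 - 28*m + 160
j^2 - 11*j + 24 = (j - 8)*(j - 3)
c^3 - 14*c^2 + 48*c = c*(c - 8)*(c - 6)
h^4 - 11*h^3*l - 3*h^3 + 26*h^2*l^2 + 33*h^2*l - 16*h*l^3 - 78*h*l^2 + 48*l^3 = (h - 3)*(h - 8*l)*(h - 2*l)*(h - l)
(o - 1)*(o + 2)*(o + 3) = o^3 + 4*o^2 + o - 6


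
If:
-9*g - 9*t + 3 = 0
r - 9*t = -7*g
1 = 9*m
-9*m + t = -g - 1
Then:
No Solution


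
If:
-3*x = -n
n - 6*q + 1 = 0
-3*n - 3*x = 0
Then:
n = 0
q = 1/6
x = 0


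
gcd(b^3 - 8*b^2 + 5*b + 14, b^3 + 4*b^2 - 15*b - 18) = b + 1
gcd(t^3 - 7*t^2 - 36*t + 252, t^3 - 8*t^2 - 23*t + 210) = t^2 - 13*t + 42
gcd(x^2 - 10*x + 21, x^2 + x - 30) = 1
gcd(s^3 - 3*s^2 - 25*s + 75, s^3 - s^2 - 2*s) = 1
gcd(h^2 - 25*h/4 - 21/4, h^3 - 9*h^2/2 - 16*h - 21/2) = h - 7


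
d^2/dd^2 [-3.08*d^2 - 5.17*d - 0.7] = -6.16000000000000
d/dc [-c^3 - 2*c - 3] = -3*c^2 - 2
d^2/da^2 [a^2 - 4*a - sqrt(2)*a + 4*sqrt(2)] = 2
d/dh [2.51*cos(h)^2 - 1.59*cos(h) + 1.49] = (1.59 - 5.02*cos(h))*sin(h)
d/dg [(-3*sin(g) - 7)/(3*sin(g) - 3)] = 10*cos(g)/(3*(sin(g) - 1)^2)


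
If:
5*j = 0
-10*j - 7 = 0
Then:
No Solution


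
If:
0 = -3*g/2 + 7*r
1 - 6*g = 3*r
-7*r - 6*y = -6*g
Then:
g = 14/93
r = 1/31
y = 7/62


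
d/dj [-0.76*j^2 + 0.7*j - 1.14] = 0.7 - 1.52*j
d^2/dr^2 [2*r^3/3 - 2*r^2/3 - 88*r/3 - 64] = 4*r - 4/3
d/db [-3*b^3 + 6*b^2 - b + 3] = -9*b^2 + 12*b - 1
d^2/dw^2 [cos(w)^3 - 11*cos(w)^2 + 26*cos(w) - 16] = -107*cos(w)/4 + 22*cos(2*w) - 9*cos(3*w)/4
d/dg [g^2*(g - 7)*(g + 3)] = 2*g*(2*g^2 - 6*g - 21)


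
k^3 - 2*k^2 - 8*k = k*(k - 4)*(k + 2)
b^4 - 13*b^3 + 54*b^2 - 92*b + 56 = (b - 7)*(b - 2)^3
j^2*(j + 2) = j^3 + 2*j^2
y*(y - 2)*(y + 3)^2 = y^4 + 4*y^3 - 3*y^2 - 18*y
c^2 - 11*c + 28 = (c - 7)*(c - 4)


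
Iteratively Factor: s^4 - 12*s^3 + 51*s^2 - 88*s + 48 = (s - 4)*(s^3 - 8*s^2 + 19*s - 12) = (s - 4)^2*(s^2 - 4*s + 3) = (s - 4)^2*(s - 1)*(s - 3)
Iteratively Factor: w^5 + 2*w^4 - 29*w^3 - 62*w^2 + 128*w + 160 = (w - 5)*(w^4 + 7*w^3 + 6*w^2 - 32*w - 32) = (w - 5)*(w - 2)*(w^3 + 9*w^2 + 24*w + 16) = (w - 5)*(w - 2)*(w + 4)*(w^2 + 5*w + 4) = (w - 5)*(w - 2)*(w + 1)*(w + 4)*(w + 4)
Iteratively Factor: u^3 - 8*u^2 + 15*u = (u - 3)*(u^2 - 5*u) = u*(u - 3)*(u - 5)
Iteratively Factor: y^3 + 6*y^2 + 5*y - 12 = (y - 1)*(y^2 + 7*y + 12) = (y - 1)*(y + 3)*(y + 4)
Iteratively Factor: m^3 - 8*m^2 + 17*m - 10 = (m - 2)*(m^2 - 6*m + 5) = (m - 5)*(m - 2)*(m - 1)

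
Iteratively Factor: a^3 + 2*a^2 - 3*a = (a + 3)*(a^2 - a) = (a - 1)*(a + 3)*(a)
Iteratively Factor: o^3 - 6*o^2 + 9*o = (o)*(o^2 - 6*o + 9) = o*(o - 3)*(o - 3)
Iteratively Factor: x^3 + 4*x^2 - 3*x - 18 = (x + 3)*(x^2 + x - 6) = (x + 3)^2*(x - 2)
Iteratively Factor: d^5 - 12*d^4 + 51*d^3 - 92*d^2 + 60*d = (d - 2)*(d^4 - 10*d^3 + 31*d^2 - 30*d) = (d - 5)*(d - 2)*(d^3 - 5*d^2 + 6*d) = d*(d - 5)*(d - 2)*(d^2 - 5*d + 6) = d*(d - 5)*(d - 2)^2*(d - 3)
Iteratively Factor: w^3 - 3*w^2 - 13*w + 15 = (w - 1)*(w^2 - 2*w - 15) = (w - 1)*(w + 3)*(w - 5)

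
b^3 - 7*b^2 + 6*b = b*(b - 6)*(b - 1)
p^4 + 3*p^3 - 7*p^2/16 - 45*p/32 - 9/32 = (p - 3/4)*(p + 1/4)*(p + 1/2)*(p + 3)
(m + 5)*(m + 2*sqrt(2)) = m^2 + 2*sqrt(2)*m + 5*m + 10*sqrt(2)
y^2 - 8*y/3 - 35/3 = (y - 5)*(y + 7/3)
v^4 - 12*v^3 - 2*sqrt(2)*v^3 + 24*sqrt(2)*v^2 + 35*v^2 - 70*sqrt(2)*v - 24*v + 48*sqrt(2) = (v - 8)*(v - 3)*(v - 1)*(v - 2*sqrt(2))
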